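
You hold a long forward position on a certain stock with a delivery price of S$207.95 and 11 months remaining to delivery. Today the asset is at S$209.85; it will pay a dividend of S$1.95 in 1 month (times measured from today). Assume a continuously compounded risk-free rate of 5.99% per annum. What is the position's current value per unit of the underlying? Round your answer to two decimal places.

PV(remaining dividends) I = 1.95·e^(−0.0599·1/12) = 1.9403
Current forward F = (S − I)·e^(rT) = (209.85 − 1.9403)·e^(0.0599·11/12) = 207.9097 × 1.056444 = 219.6450
Value (long) = (F − K)·e^(−rT) = (219.6450 − 207.95) × 0.946572 = 11.0702
Value = S$11.07

S$11.07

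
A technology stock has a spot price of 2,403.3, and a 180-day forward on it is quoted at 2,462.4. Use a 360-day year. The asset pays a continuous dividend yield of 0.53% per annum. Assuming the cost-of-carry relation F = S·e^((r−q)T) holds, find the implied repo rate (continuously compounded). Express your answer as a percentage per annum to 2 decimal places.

5.39%

From F = S·e^((r−q)T): (r − q) = ln(F/S)/T
ln(2462.4/2403.3) = ln(1.024591) = 0.024294
(r − q) = 0.024294 / (180/360) = 0.048588
r = ln(F/S)/T + q = 0.048588 + 0.0053 = 0.053888
r = 5.39%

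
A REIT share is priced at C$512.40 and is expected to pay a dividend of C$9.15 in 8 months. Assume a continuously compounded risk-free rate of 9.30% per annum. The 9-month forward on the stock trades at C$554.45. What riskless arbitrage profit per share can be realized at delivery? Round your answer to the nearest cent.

PV(dividends) I = 9.15·e^(−0.0930·8/12) = 8.5999
Fair forward F* = (S − I)·e^(rT) = (512.40 − 8.5999)·e^0.069750 = 503.8001 × 1.072240 = 540.1946
Market C$554.45 > fair 540.1946: forward overpriced → cash-and-carry (borrow at r, buy the stock and collect the dividends, short the forward).
Profit at T = |F_mkt − F*| = |554.45 − 540.1946| = C$14.26 per share

C$14.26 per share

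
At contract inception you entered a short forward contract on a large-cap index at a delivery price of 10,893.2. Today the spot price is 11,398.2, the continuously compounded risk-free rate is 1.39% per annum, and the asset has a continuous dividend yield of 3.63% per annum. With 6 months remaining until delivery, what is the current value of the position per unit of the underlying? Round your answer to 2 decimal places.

Current fair forward for the remaining 6 months: F = S·e^((r − q)·T), (r − q) = 0.0139 − 0.0363 = -0.0224
F = 11398.2 · e^(-0.0224 × 6/12) = 11398.2 × 0.98886249 = 11271.2524
Value of long forward = (F − K)·e^(−rT) = (11271.2524 − 10893.2) · e^(−0.0139·6/12)
= 378.0524 × 0.99307410 = 375.43
Short position value = −(long value) = -375.43

-375.43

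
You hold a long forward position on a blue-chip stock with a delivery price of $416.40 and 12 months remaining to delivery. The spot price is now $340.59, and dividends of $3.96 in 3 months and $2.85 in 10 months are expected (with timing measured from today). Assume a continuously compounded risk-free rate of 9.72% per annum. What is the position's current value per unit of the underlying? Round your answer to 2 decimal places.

PV(remaining dividends) I = 3.96·e^(−0.0972·3/12) + 2.85·e^(−0.0972·10/12) = 6.4932
Current forward F = (S − I)·e^(rT) = (340.59 − 6.4932)·e^(0.0972·12/12) = 334.0968 × 1.102081 = 368.2017
Value (long) = (F − K)·e^(−rT) = (368.2017 − 416.40) × 0.907375 = -43.7339
Value = -$43.73

-$43.73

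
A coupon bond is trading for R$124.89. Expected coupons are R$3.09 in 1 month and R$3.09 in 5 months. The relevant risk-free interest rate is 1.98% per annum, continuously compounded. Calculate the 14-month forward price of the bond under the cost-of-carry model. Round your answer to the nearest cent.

R$121.52

PV(coupons) I = 3.09·e^(−0.0198·1/12) + 3.09·e^(−0.0198·5/12)
I = 3.0849 + 3.0646 = 6.1495
F = (S − I)·e^(rT) = (124.89 − 6.1495) · e^(0.0198·14/12)
= 118.7405 · e^0.023100 = 118.7405 × 1.023369 = R$121.52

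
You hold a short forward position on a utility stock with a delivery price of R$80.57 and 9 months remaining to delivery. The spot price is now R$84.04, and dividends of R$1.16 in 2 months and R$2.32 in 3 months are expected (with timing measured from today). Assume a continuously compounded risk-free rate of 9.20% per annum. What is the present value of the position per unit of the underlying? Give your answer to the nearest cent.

-R$5.43

PV(remaining dividends) I = 1.16·e^(−0.0920·2/12) + 2.32·e^(−0.0920·3/12) = 3.4096
Current forward F = (S − I)·e^(rT) = (84.04 − 3.4096)·e^(0.0920·9/12) = 80.6304 × 1.071436 = 86.3903
Value (long) = (F − K)·e^(−rT) = (86.3903 − 80.57) × 0.933327 = 5.4322
Short position value = −(long value) = -R$5.43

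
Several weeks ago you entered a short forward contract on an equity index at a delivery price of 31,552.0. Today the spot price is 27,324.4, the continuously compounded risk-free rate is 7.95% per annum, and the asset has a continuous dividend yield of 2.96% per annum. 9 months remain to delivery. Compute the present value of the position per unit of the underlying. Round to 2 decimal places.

Current fair forward for the remaining 9 months: F = S·e^((r − q)·T), (r − q) = 0.0795 − 0.0296 = 0.0499
F = 27324.4 · e^(0.0499 × 9/12) = 27324.4 × 1.03813413 = 28366.3922
Value of long forward = (F − K)·e^(−rT) = (28366.3922 − 31552.0) · e^(−0.0795·9/12)
= -3185.6078 × 0.94211776 = -3001.22
Short position value = −(long value) = 3001.22

3001.22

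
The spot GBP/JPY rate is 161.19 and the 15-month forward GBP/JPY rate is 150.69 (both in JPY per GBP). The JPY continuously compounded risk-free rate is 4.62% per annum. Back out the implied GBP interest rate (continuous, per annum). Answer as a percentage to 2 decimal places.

F = S·e^((r_JPY − r_GBP)T) ⇒ r_GBP = r_JPY − ln(F/S)/T
ln(150.69/161.19) = -0.067359; /(15/12) = -0.053887
r_GBP = 0.0462 + 0.053887 = 0.100087
r_GBP = 10.01%

10.01%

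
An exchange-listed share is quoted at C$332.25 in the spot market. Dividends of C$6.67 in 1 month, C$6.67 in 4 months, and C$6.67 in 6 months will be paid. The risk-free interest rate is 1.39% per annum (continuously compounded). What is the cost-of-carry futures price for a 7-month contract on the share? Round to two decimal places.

C$314.87

PV(dividends) I = 6.67·e^(−0.0139·1/12) + 6.67·e^(−0.0139·4/12) + 6.67·e^(−0.0139·6/12)
I = 6.6623 + 6.6392 + 6.6238 = 19.9253
F = (S − I)·e^(rT) = (332.25 − 19.9253) · e^(0.0139·7/12)
= 312.3247 · e^0.008108 = 312.3247 × 1.008141 = C$314.87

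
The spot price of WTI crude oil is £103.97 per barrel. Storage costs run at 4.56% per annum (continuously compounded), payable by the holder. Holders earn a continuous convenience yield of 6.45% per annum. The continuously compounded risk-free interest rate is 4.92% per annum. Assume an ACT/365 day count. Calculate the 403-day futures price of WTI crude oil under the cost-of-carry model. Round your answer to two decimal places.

Net carry = r + u − y = 0.0492 + 0.0456 − 0.0645 = 0.0303
F = S·e^((r+u−y)T) = 103.97 · e^(0.0303 × 403/365) = 103.97 · e^0.033455
= 103.97 × 1.034021 = £107.51 per barrel

£107.51 per barrel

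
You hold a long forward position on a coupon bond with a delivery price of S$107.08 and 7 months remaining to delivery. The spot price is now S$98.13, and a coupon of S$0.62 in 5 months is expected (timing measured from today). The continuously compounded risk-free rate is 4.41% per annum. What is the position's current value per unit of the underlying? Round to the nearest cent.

-S$6.84

PV(remaining coupons) I = 0.62·e^(−0.0441·5/12) = 0.6087
Current forward F = (S − I)·e^(rT) = (98.13 − 0.6087)·e^(0.0441·7/12) = 97.5213 × 1.026059 = 100.0626
Value (long) = (F − K)·e^(−rT) = (100.0626 − 107.08) × 0.974603 = -6.8392
Value = -S$6.84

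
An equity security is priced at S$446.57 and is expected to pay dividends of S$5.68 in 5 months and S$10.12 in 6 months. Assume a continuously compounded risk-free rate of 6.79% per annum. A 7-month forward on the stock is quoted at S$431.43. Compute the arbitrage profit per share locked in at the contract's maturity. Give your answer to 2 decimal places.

PV(dividends) I = 5.68·e^(−0.0679·5/12) + 10.12·e^(−0.0679·6/12) = 15.3037
Fair forward F* = (S − I)·e^(rT) = (446.57 − 15.3037)·e^0.039608 = 431.2663 × 1.040403 = 448.6908
Market S$431.43 < fair 448.6908: forward underpriced → reverse cash-and-carry (short the stock, invest proceeds at r, pay the dividends, go long the forward).
Profit at T = |F_mkt − F*| = |431.43 − 448.6908| = S$17.26 per share

S$17.26 per share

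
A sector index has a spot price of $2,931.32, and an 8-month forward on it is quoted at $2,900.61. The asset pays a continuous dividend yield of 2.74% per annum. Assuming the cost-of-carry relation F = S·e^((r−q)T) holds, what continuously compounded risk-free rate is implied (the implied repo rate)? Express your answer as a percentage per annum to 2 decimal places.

From F = S·e^((r−q)T): (r − q) = ln(F/S)/T
ln(2900.61/2931.32) = ln(0.989523) = -0.010532
(r − q) = -0.010532 / (8/12) = -0.015798
r = ln(F/S)/T + q = -0.015798 + 0.0274 = 0.011602
r = 1.16%

1.16%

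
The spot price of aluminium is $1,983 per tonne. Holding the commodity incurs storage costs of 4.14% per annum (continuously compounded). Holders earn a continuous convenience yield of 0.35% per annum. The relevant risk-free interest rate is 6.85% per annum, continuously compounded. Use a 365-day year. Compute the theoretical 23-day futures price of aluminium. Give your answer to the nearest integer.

Net carry = r + u − y = 0.0685 + 0.0414 − 0.0035 = 0.1064
F = S·e^((r+u−y)T) = 1983 · e^(0.1064 × 23/365) = 1983 · e^0.006705
= 1983 × 1.006728 = $1,996 per tonne

$1,996 per tonne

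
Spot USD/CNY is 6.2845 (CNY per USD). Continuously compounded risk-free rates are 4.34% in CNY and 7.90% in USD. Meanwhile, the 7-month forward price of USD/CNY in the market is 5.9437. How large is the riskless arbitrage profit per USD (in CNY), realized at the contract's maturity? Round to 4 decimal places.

Fair forward: F* = S·e^(carry·T), with carry = (r_CNY − r_USD) = 0.0434 − 0.0790 = -0.0356
F* = 6.2845 · e^(-0.0356 × 7/12) = 6.2845 · e^-0.020767 = 6.2845 × 0.979447 = 6.1553
Market 5.9437 < fair 6.1553: forward underpriced → reverse cash-and-carry (short spot, go long the forward).
At maturity, profit = |F_mkt − F*| = |5.9437 − 6.1553| = 0.2116 per USD (in CNY)

0.2116 per USD (in CNY)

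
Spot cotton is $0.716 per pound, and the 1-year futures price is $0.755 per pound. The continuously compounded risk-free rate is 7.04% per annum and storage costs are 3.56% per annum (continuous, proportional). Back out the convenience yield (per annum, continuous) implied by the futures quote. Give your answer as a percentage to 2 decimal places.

5.30%

F = S·e^((r+u−y)T) ⇒ (r+u−y) = ln(F/S)/T
ln(0.755/0.716) = 0.053038; /T ⇒ 0.053038
y = r + u − ln(F/S)/T = 0.0704 + 0.0356 − 0.053038 = 0.052962
y = 5.30%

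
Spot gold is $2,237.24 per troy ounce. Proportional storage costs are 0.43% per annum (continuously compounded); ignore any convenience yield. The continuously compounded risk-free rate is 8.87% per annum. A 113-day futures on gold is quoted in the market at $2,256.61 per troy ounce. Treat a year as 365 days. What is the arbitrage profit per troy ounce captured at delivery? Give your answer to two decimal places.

Fair futures: F* = S·e^(carry·T), with carry = (r + u) = 0.0887 + 0.0043 = 0.0930
F* = 2237.24 · e^(0.0930 × 113/365) = 2237.24 · e^0.02879178 = 2237.24 × 1.02921027 = $2302.5904
Market $2256.61 < fair $2302.5904: forward underpriced → reverse cash-and-carry (short spot, go long the forward).
At maturity, profit = |F_mkt − F*| = |2256.61 − 2302.5904| = $45.98 per troy ounce

$45.98 per troy ounce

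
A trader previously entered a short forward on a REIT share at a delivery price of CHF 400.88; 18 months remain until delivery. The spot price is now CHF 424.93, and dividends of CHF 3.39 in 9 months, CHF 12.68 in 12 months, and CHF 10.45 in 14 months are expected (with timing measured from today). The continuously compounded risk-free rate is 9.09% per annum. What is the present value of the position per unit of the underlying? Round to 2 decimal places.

-CHF 51.00

PV(remaining dividends) I = 3.39·e^(−0.0909·9/12) + 12.68·e^(−0.0909·12/12) + 10.45·e^(−0.0909·14/12) = 24.1433
Current forward F = (S − I)·e^(rT) = (424.93 − 24.1433)·e^(0.0909·18/12) = 400.7867 × 1.146083 = 459.3348
Value (long) = (F − K)·e^(−rT) = (459.3348 − 400.88) × 0.872537 = 51.0040
Short position value = −(long value) = -CHF 51.00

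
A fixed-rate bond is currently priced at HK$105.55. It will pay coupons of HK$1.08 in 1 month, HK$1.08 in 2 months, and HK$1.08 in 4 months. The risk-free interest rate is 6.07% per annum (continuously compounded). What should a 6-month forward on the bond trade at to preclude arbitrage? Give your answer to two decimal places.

PV(coupons) I = 1.08·e^(−0.0607·1/12) + 1.08·e^(−0.0607·2/12) + 1.08·e^(−0.0607·4/12)
I = 1.0746 + 1.0691 + 1.0584 = 3.2021
F = (S − I)·e^(rT) = (105.55 − 3.2021) · e^(0.0607·6/12)
= 102.3479 · e^0.030350 = 102.3479 × 1.030815 = HK$105.50

HK$105.50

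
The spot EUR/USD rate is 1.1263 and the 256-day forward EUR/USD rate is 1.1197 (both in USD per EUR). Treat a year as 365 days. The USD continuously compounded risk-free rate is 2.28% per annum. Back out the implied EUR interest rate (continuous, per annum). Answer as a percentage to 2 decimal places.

F = S·e^((r_USD − r_EUR)T) ⇒ r_EUR = r_USD − ln(F/S)/T
ln(1.1197/1.1263) = -0.005877; /(256/365) = -0.008379
r_EUR = 0.0228 + 0.008379 = 0.031179
r_EUR = 3.12%

3.12%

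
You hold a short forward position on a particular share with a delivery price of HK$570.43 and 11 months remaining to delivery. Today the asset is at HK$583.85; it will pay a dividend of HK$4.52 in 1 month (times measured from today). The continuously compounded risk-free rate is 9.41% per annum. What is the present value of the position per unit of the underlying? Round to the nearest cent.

-HK$56.08

PV(remaining dividends) I = 4.52·e^(−0.0941·1/12) = 4.4847
Current forward F = (S − I)·e^(rT) = (583.85 − 4.4847)·e^(0.0941·11/12) = 579.3653 × 1.090088 = 631.5592
Value (long) = (F − K)·e^(−rT) = (631.5592 − 570.43) × 0.917357 = 56.0773
Short position value = −(long value) = -HK$56.08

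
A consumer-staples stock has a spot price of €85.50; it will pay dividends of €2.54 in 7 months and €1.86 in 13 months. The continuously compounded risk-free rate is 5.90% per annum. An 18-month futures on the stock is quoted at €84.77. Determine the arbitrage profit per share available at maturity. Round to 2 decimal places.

PV(dividends) I = 2.54·e^(−0.0590·7/12) + 1.86·e^(−0.0590·13/12) = 4.1989
Fair futures F* = (S − I)·e^(rT) = (85.50 − 4.1989)·e^0.088500 = 81.3011 × 1.092534 = 88.8242
Market €84.77 < fair 88.8242: forward underpriced → reverse cash-and-carry (short the stock, invest proceeds at r, pay the dividends, go long the forward).
Profit at T = |F_mkt − F*| = |84.77 − 88.8242| = €4.05 per share

€4.05 per share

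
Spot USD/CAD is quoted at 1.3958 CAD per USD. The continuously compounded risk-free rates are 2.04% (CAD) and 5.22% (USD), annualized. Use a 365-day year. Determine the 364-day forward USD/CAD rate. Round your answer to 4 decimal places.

F = S·e^((r_CAD − r_USD)T) = 1.3958 · e^((0.0204 − 0.0522) × 364/365)
= 1.3958 · e^-0.031713 = 1.3958 × 0.968785
F = 1.3522 CAD per USD

1.3522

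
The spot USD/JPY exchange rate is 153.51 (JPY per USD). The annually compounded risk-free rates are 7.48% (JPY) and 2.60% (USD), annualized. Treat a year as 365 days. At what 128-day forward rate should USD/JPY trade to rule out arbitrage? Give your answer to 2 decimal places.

156.03

By covered interest parity, F = S · (1+r_JPY)^T / (1+r_USD)^T
= 153.51 × 1.025619 / 1.009042 = 153.51 × 1.016428
F = 156.03 JPY per USD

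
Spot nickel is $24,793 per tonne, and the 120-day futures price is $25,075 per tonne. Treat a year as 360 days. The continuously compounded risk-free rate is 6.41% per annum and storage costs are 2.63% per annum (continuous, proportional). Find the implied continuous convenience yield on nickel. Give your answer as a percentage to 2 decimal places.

5.65%

F = S·e^((r+u−y)T) ⇒ (r+u−y) = ln(F/S)/T
ln(25075/24793) = 0.011310; /T ⇒ 0.033930
y = r + u − ln(F/S)/T = 0.0641 + 0.0263 − 0.033930 = 0.056470
y = 5.65%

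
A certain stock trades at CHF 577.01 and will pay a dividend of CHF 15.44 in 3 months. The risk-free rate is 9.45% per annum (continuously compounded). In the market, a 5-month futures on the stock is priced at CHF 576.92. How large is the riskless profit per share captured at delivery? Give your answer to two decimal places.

PV(dividends) I = 15.44·e^(−0.0945·3/12) = 15.0795
Fair futures F* = (S − I)·e^(rT) = (577.01 − 15.0795)·e^0.039375 = 561.9305 × 1.040160 = 584.4976
Market CHF 576.92 < fair 584.4976: forward underpriced → reverse cash-and-carry (short the stock, invest proceeds at r, pay the dividends, go long the forward).
Profit at T = |F_mkt − F*| = |576.92 − 584.4976| = CHF 7.58 per share

CHF 7.58 per share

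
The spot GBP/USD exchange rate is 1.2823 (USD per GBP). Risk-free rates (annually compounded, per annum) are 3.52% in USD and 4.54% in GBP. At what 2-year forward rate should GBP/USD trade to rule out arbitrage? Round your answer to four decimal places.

By covered interest parity, F = S · (1+r_USD)^T / (1+r_GBP)^T
= 1.2823 × 1.071639 / 1.092861 = 1.2823 × 0.980581
F = 1.2574 USD per GBP

1.2574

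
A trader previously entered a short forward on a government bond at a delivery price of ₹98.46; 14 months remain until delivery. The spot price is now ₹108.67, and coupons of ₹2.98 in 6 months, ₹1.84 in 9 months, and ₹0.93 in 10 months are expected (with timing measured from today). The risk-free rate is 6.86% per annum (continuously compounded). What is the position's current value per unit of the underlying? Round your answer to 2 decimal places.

PV(remaining coupons) I = 2.98·e^(−0.0686·6/12) + 1.84·e^(−0.0686·9/12) + 0.93·e^(−0.0686·10/12) = 5.5056
Current forward F = (S − I)·e^(rT) = (108.67 − 5.5056)·e^(0.0686·14/12) = 103.1644 × 1.083323 = 111.7604
Value (long) = (F − K)·e^(−rT) = (111.7604 − 98.46) × 0.923086 = 12.2774
Short position value = −(long value) = -₹12.28

-₹12.28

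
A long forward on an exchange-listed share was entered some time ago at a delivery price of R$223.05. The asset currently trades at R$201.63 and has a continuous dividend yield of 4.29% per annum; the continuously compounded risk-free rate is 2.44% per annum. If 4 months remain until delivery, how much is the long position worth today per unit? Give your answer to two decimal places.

Current fair forward for the remaining 4 months: F = S·e^((r − q)·T), (r − q) = 0.0244 − 0.0429 = -0.0185
F = 201.63 · e^(-0.0185 × 4/12) = 201.63 × 0.993852 = 200.3904
Value of long forward = (F − K)·e^(−rT) = (200.3904 − 223.05) · e^(−0.0244·4/12)
= -22.6596 × 0.991900 = -22.48

-R$22.48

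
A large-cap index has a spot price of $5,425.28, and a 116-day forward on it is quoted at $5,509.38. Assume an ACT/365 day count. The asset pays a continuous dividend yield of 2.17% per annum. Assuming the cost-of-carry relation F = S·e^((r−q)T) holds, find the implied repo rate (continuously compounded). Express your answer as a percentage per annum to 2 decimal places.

From F = S·e^((r−q)T): (r − q) = ln(F/S)/T
ln(5509.38/5425.28) = ln(1.015502) = 0.015383
(r − q) = 0.015383 / (116/365) = 0.048403
r = ln(F/S)/T + q = 0.048403 + 0.0217 = 0.070103
r = 7.01%

7.01%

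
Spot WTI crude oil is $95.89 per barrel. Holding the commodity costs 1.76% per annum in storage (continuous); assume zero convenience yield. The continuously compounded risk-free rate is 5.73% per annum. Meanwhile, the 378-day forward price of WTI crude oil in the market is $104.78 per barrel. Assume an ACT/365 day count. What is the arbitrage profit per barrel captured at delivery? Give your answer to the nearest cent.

Fair forward: F* = S·e^(carry·T), with carry = (r + u) = 0.0573 + 0.0176 = 0.0749
F* = 95.89 · e^(0.0749 × 378/365) = 95.89 · e^0.077568 = 95.89 × 1.080656 = $103.6241
Market $104.78 > fair $103.6241: forward overpriced → cash-and-carry (buy spot, short the forward).
At maturity, profit = |F_mkt − F*| = |104.78 − 103.6241| = $1.16 per barrel

$1.16 per barrel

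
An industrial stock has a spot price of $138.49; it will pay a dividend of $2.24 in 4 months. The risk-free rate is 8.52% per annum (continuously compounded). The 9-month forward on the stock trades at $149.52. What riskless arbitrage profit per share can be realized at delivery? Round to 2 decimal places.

PV(dividends) I = 2.24·e^(−0.0852·4/12) = 2.1773
Fair forward F* = (S − I)·e^(rT) = (138.49 − 2.1773)·e^0.063900 = 136.3127 × 1.065986 = 145.3074
Market $149.52 > fair 145.3074: forward overpriced → cash-and-carry (borrow at r, buy the stock and collect the dividends, short the forward).
Profit at T = |F_mkt − F*| = |149.52 − 145.3074| = $4.21 per share

$4.21 per share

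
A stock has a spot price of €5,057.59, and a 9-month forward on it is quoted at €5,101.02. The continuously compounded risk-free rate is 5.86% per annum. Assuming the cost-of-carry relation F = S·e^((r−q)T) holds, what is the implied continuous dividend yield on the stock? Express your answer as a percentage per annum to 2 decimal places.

From F = S·e^((r−q)T): (r − q) = ln(F/S)/T
ln(5101.02/5057.59) = ln(1.008587) = 0.008550
(r − q) = 0.008550 / (9/12) = 0.011400
q = r − ln(F/S)/T = 0.0586 − 0.011400 = 0.047200
q = 4.72%

4.72%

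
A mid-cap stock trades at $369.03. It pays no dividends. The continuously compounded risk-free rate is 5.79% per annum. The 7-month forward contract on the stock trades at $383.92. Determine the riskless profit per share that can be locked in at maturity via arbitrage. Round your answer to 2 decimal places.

$2.21 per share

Fair forward: F* = S·e^(carry·T), with carry = r = 0.0579
F* = 369.03 · e^(0.0579 × 7/12) = 369.03 · e^0.033775 = 369.03 × 1.034352 = $381.7069
Market $383.92 > fair $381.7069: forward overpriced → cash-and-carry (buy spot, short the forward).
At maturity, profit = |F_mkt − F*| = |383.92 − 381.7069| = $2.21 per share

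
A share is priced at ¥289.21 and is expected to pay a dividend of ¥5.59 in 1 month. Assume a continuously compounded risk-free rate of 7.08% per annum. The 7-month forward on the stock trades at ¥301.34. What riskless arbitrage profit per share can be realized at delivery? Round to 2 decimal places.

PV(dividends) I = 5.59·e^(−0.0708·1/12) = 5.5571
Fair forward F* = (S − I)·e^(rT) = (289.21 − 5.5571)·e^0.041300 = 283.6529 × 1.042165 = 295.6131
Market ¥301.34 > fair 295.6131: forward overpriced → cash-and-carry (borrow at r, buy the stock and collect the dividends, short the forward).
Profit at T = |F_mkt − F*| = |301.34 − 295.6131| = ¥5.73 per share

¥5.73 per share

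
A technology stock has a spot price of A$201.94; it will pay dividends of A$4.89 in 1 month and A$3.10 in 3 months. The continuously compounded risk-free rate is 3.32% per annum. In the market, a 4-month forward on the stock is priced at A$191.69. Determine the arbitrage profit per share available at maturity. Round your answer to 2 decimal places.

A$4.46 per share

PV(dividends) I = 4.89·e^(−0.0332·1/12) + 3.10·e^(−0.0332·3/12) = 7.9509
Fair forward F* = (S − I)·e^(rT) = (201.94 − 7.9509)·e^0.011067 = 193.9891 × 1.011128 = 196.1478
Market A$191.69 < fair 196.1478: forward underpriced → reverse cash-and-carry (short the stock, invest proceeds at r, pay the dividends, go long the forward).
Profit at T = |F_mkt − F*| = |191.69 − 196.1478| = A$4.46 per share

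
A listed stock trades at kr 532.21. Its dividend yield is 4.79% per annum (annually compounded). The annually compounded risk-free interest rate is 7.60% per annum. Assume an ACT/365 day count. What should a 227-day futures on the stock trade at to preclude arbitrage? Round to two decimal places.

F = S · (1+r)^T / (1+q)^T
= 532.21 × 1.046609 / 1.029526 = 532.21 × 1.016593
F = kr 541.04

kr 541.04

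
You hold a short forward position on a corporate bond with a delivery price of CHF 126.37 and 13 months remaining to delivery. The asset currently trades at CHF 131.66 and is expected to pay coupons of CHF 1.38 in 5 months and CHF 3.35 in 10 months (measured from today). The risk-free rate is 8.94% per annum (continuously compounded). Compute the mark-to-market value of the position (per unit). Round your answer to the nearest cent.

-CHF 12.52

PV(remaining coupons) I = 1.38·e^(−0.0894·5/12) + 3.35·e^(−0.0894·10/12) = 4.4390
Current forward F = (S − I)·e^(rT) = (131.66 − 4.4390)·e^(0.0894·13/12) = 127.2210 × 1.101695 = 140.1587
Value (long) = (F − K)·e^(−rT) = (140.1587 − 126.37) × 0.907692 = 12.5159
Short position value = −(long value) = -CHF 12.52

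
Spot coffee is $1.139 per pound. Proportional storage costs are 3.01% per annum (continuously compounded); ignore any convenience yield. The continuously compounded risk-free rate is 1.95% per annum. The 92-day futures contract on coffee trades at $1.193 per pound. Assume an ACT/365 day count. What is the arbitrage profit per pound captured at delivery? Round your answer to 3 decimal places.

Fair futures: F* = S·e^(carry·T), with carry = (r + u) = 0.0195 + 0.0301 = 0.0496
F* = 1.139 · e^(0.0496 × 92/365) = 1.139 · e^0.012502 = 1.139 × 1.012580 = $1.1533
Market $1.193 > fair $1.1533: forward overpriced → cash-and-carry (buy spot, short the forward).
At maturity, profit = |F_mkt − F*| = |1.193 − 1.1533| = $0.040 per pound

$0.040 per pound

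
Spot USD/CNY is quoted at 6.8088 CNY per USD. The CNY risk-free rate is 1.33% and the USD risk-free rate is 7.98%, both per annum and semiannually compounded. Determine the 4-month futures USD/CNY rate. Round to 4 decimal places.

By covered interest parity, F = S · (1+r_CNY/2)^(2T) / (1+r_USD/2)^(2T)
= 6.8088 × 1.004428 / 1.026426 = 6.8088 × 0.978568
F = 6.6629 CNY per USD

6.6629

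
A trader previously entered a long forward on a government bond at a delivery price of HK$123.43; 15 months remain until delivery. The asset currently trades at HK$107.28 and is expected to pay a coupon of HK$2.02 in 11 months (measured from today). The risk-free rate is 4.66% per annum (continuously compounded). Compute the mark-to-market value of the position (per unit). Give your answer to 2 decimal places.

PV(remaining coupons) I = 2.02·e^(−0.0466·11/12) = 1.9355
Current forward F = (S − I)·e^(rT) = (107.28 − 1.9355)·e^(0.0466·15/12) = 105.3445 × 1.059980 = 111.6631
Value (long) = (F − K)·e^(−rT) = (111.6631 − 123.43) × 0.943414 = -11.1011
Value = -HK$11.10

-HK$11.10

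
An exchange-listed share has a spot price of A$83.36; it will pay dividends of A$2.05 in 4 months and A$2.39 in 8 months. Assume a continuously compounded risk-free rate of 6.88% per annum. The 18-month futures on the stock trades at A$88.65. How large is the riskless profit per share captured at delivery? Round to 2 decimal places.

A$0.98 per share

PV(dividends) I = 2.05·e^(−0.0688·4/12) + 2.39·e^(−0.0688·8/12) = 4.2864
Fair futures F* = (S − I)·e^(rT) = (83.36 − 4.2864)·e^0.103200 = 79.0736 × 1.108713 = 87.6699
Market A$88.65 > fair 87.6699: forward overpriced → cash-and-carry (borrow at r, buy the stock and collect the dividends, short the forward).
Profit at T = |F_mkt − F*| = |88.65 − 87.6699| = A$0.98 per share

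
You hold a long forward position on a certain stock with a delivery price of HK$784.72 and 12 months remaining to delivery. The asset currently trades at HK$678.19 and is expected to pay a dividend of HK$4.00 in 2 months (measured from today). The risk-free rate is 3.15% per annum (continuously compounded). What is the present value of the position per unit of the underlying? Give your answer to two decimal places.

PV(remaining dividends) I = 4.00·e^(−0.0315·2/12) = 3.9791
Current forward F = (S − I)·e^(rT) = (678.19 − 3.9791)·e^(0.0315·12/12) = 674.2109 × 1.032001 = 695.7863
Value (long) = (F − K)·e^(−rT) = (695.7863 − 784.72) × 0.968991 = -86.1760
Value = -HK$86.18

-HK$86.18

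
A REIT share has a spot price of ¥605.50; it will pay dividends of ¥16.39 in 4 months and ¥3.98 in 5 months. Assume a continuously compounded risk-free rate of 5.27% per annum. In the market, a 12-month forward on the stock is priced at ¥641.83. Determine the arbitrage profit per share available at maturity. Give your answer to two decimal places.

PV(dividends) I = 16.39·e^(−0.0527·4/12) + 3.98·e^(−0.0527·5/12) = 19.9982
Fair forward F* = (S − I)·e^(rT) = (605.50 − 19.9982)·e^0.052700 = 585.5018 × 1.054113 = 617.1851
Market ¥641.83 > fair 617.1851: forward overpriced → cash-and-carry (borrow at r, buy the stock and collect the dividends, short the forward).
Profit at T = |F_mkt − F*| = |641.83 − 617.1851| = ¥24.64 per share

¥24.64 per share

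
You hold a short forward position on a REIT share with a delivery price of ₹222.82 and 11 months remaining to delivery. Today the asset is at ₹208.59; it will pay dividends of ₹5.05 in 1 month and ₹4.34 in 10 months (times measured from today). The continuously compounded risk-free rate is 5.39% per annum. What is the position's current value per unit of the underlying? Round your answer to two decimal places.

PV(remaining dividends) I = 5.05·e^(−0.0539·1/12) + 4.34·e^(−0.0539·10/12) = 9.1767
Current forward F = (S − I)·e^(rT) = (208.59 − 9.1767)·e^(0.0539·11/12) = 199.4133 × 1.050649 = 209.5134
Value (long) = (F − K)·e^(−rT) = (209.5134 − 222.82) × 0.951792 = -12.6651
Short position value = −(long value) = ₹12.67

₹12.67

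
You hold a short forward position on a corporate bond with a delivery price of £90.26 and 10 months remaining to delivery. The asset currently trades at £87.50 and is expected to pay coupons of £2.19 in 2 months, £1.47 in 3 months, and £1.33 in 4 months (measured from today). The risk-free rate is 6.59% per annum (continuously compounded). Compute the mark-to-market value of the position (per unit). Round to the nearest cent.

PV(remaining coupons) I = 2.19·e^(−0.0659·2/12) + 1.47·e^(−0.0659·3/12) + 1.33·e^(−0.0659·4/12) = 4.9132
Current forward F = (S − I)·e^(rT) = (87.50 − 4.9132)·e^(0.0659·10/12) = 82.5868 × 1.056453 = 87.2491
Value (long) = (F − K)·e^(−rT) = (87.2491 − 90.26) × 0.946564 = -2.8500
Short position value = −(long value) = £2.85

£2.85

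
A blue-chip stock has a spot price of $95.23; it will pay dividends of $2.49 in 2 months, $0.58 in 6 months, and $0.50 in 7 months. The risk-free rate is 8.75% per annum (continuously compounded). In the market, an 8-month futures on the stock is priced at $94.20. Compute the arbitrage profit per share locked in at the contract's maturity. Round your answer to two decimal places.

$3.06 per share

PV(dividends) I = 2.49·e^(−0.0875·2/12) + 0.58·e^(−0.0875·6/12) + 0.50·e^(−0.0875·7/12) = 3.4842
Fair futures F* = (S − I)·e^(rT) = (95.23 − 3.4842)·e^0.058333 = 91.7458 × 1.060068 = 97.2568
Market $94.20 < fair 97.2568: forward underpriced → reverse cash-and-carry (short the stock, invest proceeds at r, pay the dividends, go long the forward).
Profit at T = |F_mkt − F*| = |94.20 − 97.2568| = $3.06 per share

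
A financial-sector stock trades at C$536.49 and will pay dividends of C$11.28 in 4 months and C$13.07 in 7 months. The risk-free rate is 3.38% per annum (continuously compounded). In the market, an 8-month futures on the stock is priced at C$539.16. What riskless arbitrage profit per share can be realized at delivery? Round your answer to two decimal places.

C$14.96 per share

PV(dividends) I = 11.28·e^(−0.0338·4/12) + 13.07·e^(−0.0338·7/12) = 23.9685
Fair futures F* = (S − I)·e^(rT) = (536.49 − 23.9685)·e^0.022533 = 512.5215 × 1.022789 = 524.2014
Market C$539.16 > fair 524.2014: forward overpriced → cash-and-carry (borrow at r, buy the stock and collect the dividends, short the forward).
Profit at T = |F_mkt − F*| = |539.16 − 524.2014| = C$14.96 per share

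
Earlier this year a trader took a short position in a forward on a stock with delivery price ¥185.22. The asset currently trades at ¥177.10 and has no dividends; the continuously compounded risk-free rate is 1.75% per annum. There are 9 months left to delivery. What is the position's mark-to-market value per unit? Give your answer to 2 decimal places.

Current fair forward for the remaining 9 months: F = S·e^(r·T), r = 0.0175
F = 177.10 · e^(0.0175 × 9/12) = 177.10 × 1.013212 = 179.4398
Value of long forward = (F − K)·e^(−rT) = (179.4398 − 185.22) · e^(−0.0175·9/12)
= -5.7802 × 0.986961 = -5.70
Short position value = −(long value) = ¥5.70

¥5.70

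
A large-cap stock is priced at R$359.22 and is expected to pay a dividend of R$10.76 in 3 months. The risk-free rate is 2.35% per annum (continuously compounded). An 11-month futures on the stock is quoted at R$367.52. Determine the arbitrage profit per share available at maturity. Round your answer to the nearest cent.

PV(dividends) I = 10.76·e^(−0.0235·3/12) = 10.6970
Fair futures F* = (S − I)·e^(rT) = (359.22 − 10.6970)·e^0.021542 = 348.5230 × 1.021776 = 356.1124
Market R$367.52 > fair 356.1124: forward overpriced → cash-and-carry (borrow at r, buy the stock and collect the dividends, short the forward).
Profit at T = |F_mkt − F*| = |367.52 − 356.1124| = R$11.41 per share

R$11.41 per share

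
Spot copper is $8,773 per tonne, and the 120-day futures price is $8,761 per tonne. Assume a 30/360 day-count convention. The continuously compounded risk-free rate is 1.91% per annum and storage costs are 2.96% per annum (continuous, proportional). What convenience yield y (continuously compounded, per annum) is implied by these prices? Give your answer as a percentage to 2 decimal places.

F = S·e^((r+u−y)T) ⇒ (r+u−y) = ln(F/S)/T
ln(8761/8773) = -0.001369; /T ⇒ -0.004107
y = r + u − ln(F/S)/T = 0.0191 + 0.0296 + 0.004107 = 0.052807
y = 5.28%

5.28%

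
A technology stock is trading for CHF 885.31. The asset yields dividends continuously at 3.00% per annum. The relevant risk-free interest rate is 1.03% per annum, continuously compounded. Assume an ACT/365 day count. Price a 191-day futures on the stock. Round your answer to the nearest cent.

CHF 876.23

F = S·e^((r − q)T) = 885.31 · e^((0.0103 − 0.0300) × 191/365)
= 885.31 · e^-0.010309 = 885.31 × 0.989744
F = CHF 876.23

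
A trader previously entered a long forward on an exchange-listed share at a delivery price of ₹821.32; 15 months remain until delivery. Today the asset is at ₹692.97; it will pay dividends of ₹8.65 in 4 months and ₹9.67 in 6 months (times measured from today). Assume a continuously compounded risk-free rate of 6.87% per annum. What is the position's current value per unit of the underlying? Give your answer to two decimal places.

PV(remaining dividends) I = 8.65·e^(−0.0687·4/12) + 9.67·e^(−0.0687·6/12) = 17.7976
Current forward F = (S − I)·e^(rT) = (692.97 − 17.7976)·e^(0.0687·15/12) = 675.1724 × 1.089670 = 735.7151
Value (long) = (F − K)·e^(−rT) = (735.7151 − 821.32) × 0.917709 = -78.5604
Value = -₹78.56

-₹78.56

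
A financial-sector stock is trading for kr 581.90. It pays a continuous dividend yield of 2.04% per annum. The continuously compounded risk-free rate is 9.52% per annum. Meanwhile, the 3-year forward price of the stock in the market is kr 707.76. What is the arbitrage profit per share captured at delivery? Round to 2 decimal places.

Fair forward: F* = S·e^(carry·T), with carry = (r − q) = 0.0952 − 0.0204 = 0.0748
F* = 581.90 · e^(0.0748 × 3) = 581.90 · e^0.224400 = 581.90 × 1.251572 = kr 728.2897
Market kr 707.76 < fair kr 728.2897: forward underpriced → reverse cash-and-carry (short spot, go long the forward).
At maturity, profit = |F_mkt − F*| = |707.76 − 728.2897| = kr 20.53 per share

kr 20.53 per share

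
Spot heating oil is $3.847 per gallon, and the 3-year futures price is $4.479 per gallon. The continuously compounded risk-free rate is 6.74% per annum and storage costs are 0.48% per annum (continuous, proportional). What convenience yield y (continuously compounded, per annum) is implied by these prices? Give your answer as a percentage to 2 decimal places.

2.15%

F = S·e^((r+u−y)T) ⇒ (r+u−y) = ln(F/S)/T
ln(4.479/3.847) = 0.152106; /T ⇒ 0.050702
y = r + u − ln(F/S)/T = 0.0674 + 0.0048 − 0.050702 = 0.021498
y = 2.15%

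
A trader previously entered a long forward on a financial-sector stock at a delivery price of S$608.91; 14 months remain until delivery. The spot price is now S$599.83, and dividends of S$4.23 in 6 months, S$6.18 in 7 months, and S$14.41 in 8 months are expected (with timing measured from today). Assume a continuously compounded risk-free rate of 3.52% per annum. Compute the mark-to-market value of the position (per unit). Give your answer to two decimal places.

-S$8.87

PV(remaining dividends) I = 4.23·e^(−0.0352·6/12) + 6.18·e^(−0.0352·7/12) + 14.41·e^(−0.0352·8/12) = 24.2864
Current forward F = (S − I)·e^(rT) = (599.83 − 24.2864)·e^(0.0352·14/12) = 575.5436 × 1.041922 = 599.6715
Value (long) = (F − K)·e^(−rT) = (599.6715 − 608.91) × 0.959765 = -8.8668
Value = -S$8.87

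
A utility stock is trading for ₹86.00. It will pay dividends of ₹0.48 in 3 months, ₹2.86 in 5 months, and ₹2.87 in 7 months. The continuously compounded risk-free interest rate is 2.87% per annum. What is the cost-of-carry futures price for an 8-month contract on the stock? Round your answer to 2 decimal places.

PV(dividends) I = 0.48·e^(−0.0287·3/12) + 2.86·e^(−0.0287·5/12) + 2.87·e^(−0.0287·7/12)
I = 0.4766 + 2.8260 + 2.8224 = 6.1250
F = (S − I)·e^(rT) = (86.00 − 6.1250) · e^(0.0287·8/12)
= 79.8750 · e^0.019133 = 79.8750 × 1.019317 = ₹81.42

₹81.42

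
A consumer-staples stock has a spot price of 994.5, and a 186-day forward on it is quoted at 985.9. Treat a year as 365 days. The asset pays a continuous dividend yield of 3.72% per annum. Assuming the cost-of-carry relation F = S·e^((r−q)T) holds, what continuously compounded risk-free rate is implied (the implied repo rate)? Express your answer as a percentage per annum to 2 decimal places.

From F = S·e^((r−q)T): (r − q) = ln(F/S)/T
ln(985.9/994.5) = ln(0.991352) = -0.008686
(r − q) = -0.008686 / (186/365) = -0.017045
r = ln(F/S)/T + q = -0.017045 + 0.0372 = 0.020155
r = 2.02%

2.02%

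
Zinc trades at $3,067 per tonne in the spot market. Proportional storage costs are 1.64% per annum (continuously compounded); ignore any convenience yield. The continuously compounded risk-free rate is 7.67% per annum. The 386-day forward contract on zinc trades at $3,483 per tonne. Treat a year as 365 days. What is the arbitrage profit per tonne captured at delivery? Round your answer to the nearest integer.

Fair forward: F* = S·e^(carry·T), with carry = (r + u) = 0.0767 + 0.0164 = 0.0931
F* = 3067 · e^(0.0931 × 386/365) = 3067 · e^0.098456 = 3067 × 1.103466 = $3384.3302
Market $3483 > fair $3384.3302: forward overpriced → cash-and-carry (buy spot, short the forward).
At maturity, profit = |F_mkt − F*| = |3483 − 3384.3302| = $99 per tonne

$99 per tonne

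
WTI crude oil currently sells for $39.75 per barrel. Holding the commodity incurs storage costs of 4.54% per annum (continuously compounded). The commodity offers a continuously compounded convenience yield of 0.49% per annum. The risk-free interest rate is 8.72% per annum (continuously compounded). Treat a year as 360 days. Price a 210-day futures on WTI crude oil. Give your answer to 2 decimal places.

Net carry = r + u − y = 0.0872 + 0.0454 − 0.0049 = 0.1277
F = S·e^((r+u−y)T) = 39.75 · e^(0.1277 × 210/360) = 39.75 · e^0.074492
= 39.75 × 1.077337 = $42.82 per barrel

$42.82 per barrel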